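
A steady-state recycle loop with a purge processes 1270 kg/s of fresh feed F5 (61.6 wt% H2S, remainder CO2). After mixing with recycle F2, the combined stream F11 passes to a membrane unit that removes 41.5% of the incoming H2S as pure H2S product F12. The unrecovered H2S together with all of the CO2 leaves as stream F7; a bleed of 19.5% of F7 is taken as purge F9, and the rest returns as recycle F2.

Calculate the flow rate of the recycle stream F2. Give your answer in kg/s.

2710 kg/s

CO2 enters only via F5 and leaves only via the purge: 1270×0.384 = 0.195×(CO2 in F7), and the membrane unit passes all CO2, so CO2 in F11 = CO2 in F7 = 2500.9 kg/s.
H2S in F11: m_A = 1270×0.616 + (1−0.195)·(1−0.415)·m_A, so m_A = 782.32/0.5291 = 1478.7 kg/s.
F7 = (1−0.415)×1478.7 + 2500.9 = 3365.9 kg/s.
Recycle F2 = (1−0.195)×3365.9 = 2709.6 kg/s.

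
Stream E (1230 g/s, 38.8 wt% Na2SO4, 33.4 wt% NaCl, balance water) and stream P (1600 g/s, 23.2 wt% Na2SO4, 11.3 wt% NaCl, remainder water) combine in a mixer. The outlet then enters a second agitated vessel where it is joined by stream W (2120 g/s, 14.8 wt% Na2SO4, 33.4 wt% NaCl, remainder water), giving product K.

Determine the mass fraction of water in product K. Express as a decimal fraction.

Overall, product flow = 4950 g/s.
water in = 1230×0.278 + 1600×0.655 + 2120×0.518 = 2488.1 g/s.
water fraction in K = 0.503.

0.503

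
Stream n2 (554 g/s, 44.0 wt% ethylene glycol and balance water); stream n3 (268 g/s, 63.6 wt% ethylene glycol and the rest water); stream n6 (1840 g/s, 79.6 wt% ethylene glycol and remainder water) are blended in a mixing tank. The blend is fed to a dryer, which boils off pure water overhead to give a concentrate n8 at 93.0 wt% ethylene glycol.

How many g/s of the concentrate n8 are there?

ethylene glycol entering = 554×0.440 + 268×0.636 + 1840×0.796 = 1878.8 g/s.
All ethylene glycol reports to n8, so n8 = 1878.8/0.930 = 2020.3 g/s.

2020 g/s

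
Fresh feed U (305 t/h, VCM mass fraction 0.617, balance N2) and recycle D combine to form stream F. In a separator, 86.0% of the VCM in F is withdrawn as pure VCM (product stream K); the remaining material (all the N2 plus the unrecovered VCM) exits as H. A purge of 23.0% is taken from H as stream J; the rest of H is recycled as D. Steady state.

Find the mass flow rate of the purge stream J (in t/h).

123.6 t/h

N2 enters only via U and leaves only via the purge: 305×0.383 = 0.230×(N2 in H), and the separator passes all N2, so N2 in F = N2 in H = 507.89 t/h.
VCM in F: m_A = 305×0.617 + (1−0.230)·(1−0.860)·m_A, so m_A = 188.19/0.8922 = 210.92 t/h.
H = (1−0.860)×210.92 + 507.89 = 537.42 t/h.
Purge J = 0.230×537.42 = 123.61 t/h.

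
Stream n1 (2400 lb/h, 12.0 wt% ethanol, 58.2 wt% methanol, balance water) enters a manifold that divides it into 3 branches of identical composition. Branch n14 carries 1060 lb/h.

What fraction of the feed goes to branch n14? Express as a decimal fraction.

Fraction to n14 = 1060/2400 = 0.4417.

0.442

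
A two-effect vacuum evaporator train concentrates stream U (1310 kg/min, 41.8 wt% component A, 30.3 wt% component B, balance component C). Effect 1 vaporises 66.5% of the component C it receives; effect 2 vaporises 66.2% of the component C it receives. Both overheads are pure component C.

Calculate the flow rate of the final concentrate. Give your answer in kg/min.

component C in feed = 1310×0.279 = 365.49 kg/min.
After stage 1: component C left = (1−0.665)×365.49 = 122.44; stream total = 1066.9 kg/min.
After stage 2: component C left = (1−0.662)×122.44 = 41.384; final concentrate = 985.89 kg/min.

985.9 kg/min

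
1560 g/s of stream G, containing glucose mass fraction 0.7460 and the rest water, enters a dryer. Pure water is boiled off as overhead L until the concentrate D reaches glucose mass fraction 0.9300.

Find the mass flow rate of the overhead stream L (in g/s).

glucose is conserved: 1560×0.746 = 1163.8 g/s all reports to the concentrate.
Concentrate = 1163.8/(target fraction) = 1251.4 g/s.
Overhead = 1560 − 1251.4 = 308.65 g/s.

308.6 g/s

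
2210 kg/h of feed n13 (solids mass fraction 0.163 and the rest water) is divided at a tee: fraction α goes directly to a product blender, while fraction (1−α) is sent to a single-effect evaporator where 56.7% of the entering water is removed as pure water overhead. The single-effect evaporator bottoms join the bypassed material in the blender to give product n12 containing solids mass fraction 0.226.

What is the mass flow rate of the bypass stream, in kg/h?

All 2210×0.163 = 360.23 kg/h of solids reaches n12, so n12 = 360.23/0.226 = 1593.9 kg/h and vapour = 616.06 kg/h.
The evaporator receives (1−α)·2210 of feed at 0.837 water and removes 0.567 of that water:
0.567×0.837×(1−α)×2210 = 616.06
(1−α) = 616.06/1048.8 = 0.5874;  α = 0.4126.
Bypass flow = 0.4126×2210 = 911.88 kg/h.

911.9 kg/h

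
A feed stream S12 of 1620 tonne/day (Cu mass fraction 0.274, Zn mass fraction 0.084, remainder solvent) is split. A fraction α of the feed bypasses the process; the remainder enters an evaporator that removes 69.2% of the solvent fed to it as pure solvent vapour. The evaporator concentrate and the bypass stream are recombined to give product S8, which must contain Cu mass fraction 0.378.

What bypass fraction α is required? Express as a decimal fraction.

All 1620×0.274 = 443.88 tonne/day of Cu reaches S8, so S8 = 443.88/0.378 = 1174.3 tonne/day and vapour = 445.71 tonne/day.
The evaporator receives (1−α)·1620 of feed at 0.642 solvent and removes 0.692 of that solvent:
0.692×0.642×(1−α)×1620 = 445.71
(1−α) = 445.71/719.71 = 0.6193;  α = 0.3807.

0.381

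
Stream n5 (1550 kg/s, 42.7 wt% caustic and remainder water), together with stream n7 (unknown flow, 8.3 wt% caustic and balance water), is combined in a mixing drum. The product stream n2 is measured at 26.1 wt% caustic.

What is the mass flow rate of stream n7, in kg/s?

1446 kg/s

Let n7 be the unknown flow. Total out = 1550 + n7.
caustic balance: 661.85 + 0.083·n7 = 0.261·(1550 + n7)
(0.083 − 0.261)·n7 = 0.261×1550 − 661.85 = -257.3
n7 = -257.3 / -0.178 = 1445.5 kg/s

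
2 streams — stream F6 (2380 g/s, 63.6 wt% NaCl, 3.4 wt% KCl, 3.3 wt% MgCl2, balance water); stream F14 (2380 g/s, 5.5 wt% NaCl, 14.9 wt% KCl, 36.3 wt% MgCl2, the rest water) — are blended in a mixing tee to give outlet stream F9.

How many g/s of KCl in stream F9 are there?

KCl out = KCl in = 2380×0.034 + 2380×0.149 = 435.54 g/s.

435.5 g/s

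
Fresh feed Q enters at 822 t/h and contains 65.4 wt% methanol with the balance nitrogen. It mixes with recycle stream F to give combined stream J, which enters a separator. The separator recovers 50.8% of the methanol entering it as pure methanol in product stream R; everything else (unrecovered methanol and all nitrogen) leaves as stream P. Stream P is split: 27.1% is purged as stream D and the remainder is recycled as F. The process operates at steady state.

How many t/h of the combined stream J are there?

nitrogen enters only via Q and leaves only via the purge: 822×0.346 = 0.271×(nitrogen in P), and the separator passes all nitrogen, so nitrogen in J = nitrogen in P = 1049.5 t/h.
methanol in J: m_A = 822×0.654 + (1−0.271)·(1−0.508)·m_A, so m_A = 537.59/0.6413 = 838.24 t/h.
J = 838.24 + 1049.5 = 1887.7 t/h.

1888 t/h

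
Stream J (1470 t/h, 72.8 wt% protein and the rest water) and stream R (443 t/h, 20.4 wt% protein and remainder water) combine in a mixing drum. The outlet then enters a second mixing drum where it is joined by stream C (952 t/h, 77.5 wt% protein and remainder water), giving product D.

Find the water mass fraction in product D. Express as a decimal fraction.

0.337

Overall, product flow = 2865 t/h.
water in = 1470×0.272 + 443×0.796 + 952×0.225 = 966.67 t/h.
water fraction in D = 0.337.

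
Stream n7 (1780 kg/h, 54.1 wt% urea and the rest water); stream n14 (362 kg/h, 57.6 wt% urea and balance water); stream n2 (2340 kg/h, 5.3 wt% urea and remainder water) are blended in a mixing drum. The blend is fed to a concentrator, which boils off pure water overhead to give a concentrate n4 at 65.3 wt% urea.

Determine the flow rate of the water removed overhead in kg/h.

2498 kg/h

urea entering = 1780×0.541 + 362×0.576 + 2340×0.053 = 1295.5 kg/h.
All urea reports to n4, so n4 = 1295.5/0.653 = 1983.9 kg/h.
Total feed = 4482 kg/h; overhead = 4482 − 1983.9 = 2498.1 kg/h.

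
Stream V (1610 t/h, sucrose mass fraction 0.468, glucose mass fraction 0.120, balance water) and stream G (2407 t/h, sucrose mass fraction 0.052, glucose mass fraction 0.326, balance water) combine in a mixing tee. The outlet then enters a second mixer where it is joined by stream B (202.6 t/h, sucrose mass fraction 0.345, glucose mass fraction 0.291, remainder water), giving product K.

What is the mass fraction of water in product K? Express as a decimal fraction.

0.529

Overall, product flow = 4219.6 t/h.
water in = 1610×0.412 + 2407×0.622 + 202.6×0.364 = 2234.2 t/h.
water fraction in K = 0.529.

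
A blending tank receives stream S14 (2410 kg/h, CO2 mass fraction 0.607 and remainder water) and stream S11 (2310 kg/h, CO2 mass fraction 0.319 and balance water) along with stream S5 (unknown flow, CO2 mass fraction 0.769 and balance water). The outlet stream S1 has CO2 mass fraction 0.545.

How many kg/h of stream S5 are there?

1664 kg/h

Let S5 be the unknown flow. Total out = 4720 + S5.
CO2 balance: 2199.8 + 0.769·S5 = 0.545·(4720 + S5)
(0.769 − 0.545)·S5 = 0.545×4720 − 2199.8 = 372.64
S5 = 372.64 / 0.224 = 1663.6 kg/h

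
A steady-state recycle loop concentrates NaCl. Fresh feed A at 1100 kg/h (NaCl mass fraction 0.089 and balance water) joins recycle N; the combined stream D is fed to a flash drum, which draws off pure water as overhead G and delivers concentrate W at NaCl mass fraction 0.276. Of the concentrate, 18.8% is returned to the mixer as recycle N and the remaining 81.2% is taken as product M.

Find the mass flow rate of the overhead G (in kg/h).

745.3 kg/h

Overall NaCl balance (none leaves overhead): NaCl in fresh feed = NaCl in product, i.e. 1100×0.089 = (1−0.188)·W·0.276.
W = 97.9/(0.276×0.812) = 436.84 kg/h.
Recycle N = 0.188×436.84 = 82.125 kg/h.
Combined feed D = 1100 + 82.125 = 1182.1 kg/h.
Overhead G = D − W = 1182.1 − 436.84 = 745.29 kg/h.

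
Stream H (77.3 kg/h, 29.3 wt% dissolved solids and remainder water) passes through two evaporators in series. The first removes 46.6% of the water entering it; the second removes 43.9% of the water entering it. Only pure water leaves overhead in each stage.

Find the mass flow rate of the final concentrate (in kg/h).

39.02 kg/h

water in feed = 77.3×0.707 = 54.651 kg/h.
After stage 1: water left = (1−0.466)×54.651 = 29.184; stream total = 51.833 kg/h.
After stage 2: water left = (1−0.439)×29.184 = 16.372; final concentrate = 39.021 kg/h.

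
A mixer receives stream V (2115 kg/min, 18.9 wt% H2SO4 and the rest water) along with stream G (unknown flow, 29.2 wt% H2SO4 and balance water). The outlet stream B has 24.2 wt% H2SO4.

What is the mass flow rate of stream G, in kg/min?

2242 kg/min

Let G be the unknown flow. Total out = 2115 + G.
H2SO4 balance: 399.74 + 0.292·G = 0.242·(2115 + G)
(0.292 − 0.242)·G = 0.242×2115 − 399.74 = 112.09
G = 112.09 / 0.050 = 2241.9 kg/min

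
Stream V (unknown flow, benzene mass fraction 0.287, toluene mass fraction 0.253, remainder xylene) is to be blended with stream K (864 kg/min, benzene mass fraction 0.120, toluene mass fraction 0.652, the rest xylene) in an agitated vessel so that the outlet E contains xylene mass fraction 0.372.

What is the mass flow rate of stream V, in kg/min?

Let V be the unknown flow. Total out = 864 + V.
xylene balance: 196.99 + 0.460·V = 0.372·(864 + V)
(0.460 − 0.372)·V = 0.372×864 − 196.99 = 124.42
V = 124.42 / 0.088 = 1413.8 kg/min

1414 kg/min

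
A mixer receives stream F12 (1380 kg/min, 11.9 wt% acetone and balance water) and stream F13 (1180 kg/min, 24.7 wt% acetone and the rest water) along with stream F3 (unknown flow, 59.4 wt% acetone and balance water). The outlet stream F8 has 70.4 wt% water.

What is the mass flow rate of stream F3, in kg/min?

1014 kg/min

Let F3 be the unknown flow. Total out = 2560 + F3.
water balance: 2104.3 + 0.406·F3 = 0.704·(2560 + F3)
(0.406 − 0.704)·F3 = 0.704×2560 − 2104.3 = -302.08
F3 = -302.08 / -0.298 = 1013.7 kg/min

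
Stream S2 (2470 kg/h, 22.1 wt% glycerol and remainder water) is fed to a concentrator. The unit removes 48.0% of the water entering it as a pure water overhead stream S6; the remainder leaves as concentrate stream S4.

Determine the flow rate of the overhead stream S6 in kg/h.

water entering = 2470×0.779 = 1924.1 kg/h; overhead removed = 0.480×1924.1 = 923.58 kg/h.

923.6 kg/h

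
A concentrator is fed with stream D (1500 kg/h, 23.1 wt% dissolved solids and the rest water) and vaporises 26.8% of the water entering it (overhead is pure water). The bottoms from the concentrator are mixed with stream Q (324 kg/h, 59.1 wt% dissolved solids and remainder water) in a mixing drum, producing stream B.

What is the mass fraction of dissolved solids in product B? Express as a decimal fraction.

0.355

Vapour removed = 0.268×0.769×1500 = 309.14 kg/h; concentrate = 1190.9 kg/h.
dissolved solids reaching the mixer = 346.5 (from concentrate) + 324×0.591 = 537.98 kg/h.
Product flow = 1190.9 + 324 = 1514.9 kg/h; dissolved solids fraction = 0.355.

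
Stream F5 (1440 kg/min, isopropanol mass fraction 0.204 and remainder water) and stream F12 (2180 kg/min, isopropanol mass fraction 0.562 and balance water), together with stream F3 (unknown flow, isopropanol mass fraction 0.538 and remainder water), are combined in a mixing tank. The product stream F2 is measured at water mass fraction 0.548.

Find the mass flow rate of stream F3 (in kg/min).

Let F3 be the unknown flow. Total out = 3620 + F3.
water balance: 2101.1 + 0.462·F3 = 0.548·(3620 + F3)
(0.462 − 0.548)·F3 = 0.548×3620 − 2101.1 = -117.32
F3 = -117.32 / -0.086 = 1364.2 kg/min

1364 kg/min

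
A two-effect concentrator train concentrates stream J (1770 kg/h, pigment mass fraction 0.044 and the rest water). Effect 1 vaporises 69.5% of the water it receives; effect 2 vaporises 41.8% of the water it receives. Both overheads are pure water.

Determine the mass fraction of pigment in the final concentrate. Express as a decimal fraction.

0.206

water in feed = 1770×0.956 = 1692.1 kg/h.
After stage 1: water left = (1−0.695)×1692.1 = 516.1; stream total = 593.98 kg/h.
After stage 2: water left = (1−0.418)×516.1 = 300.37; final concentrate = 378.25 kg/h.
pigment fraction = 77.88/378.25 = 0.206.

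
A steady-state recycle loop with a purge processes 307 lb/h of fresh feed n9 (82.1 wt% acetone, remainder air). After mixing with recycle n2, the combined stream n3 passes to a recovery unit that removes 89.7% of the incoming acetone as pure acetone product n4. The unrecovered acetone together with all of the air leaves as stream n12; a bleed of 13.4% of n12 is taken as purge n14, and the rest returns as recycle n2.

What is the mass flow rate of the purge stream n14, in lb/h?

air enters only via n9 and leaves only via the purge: 307×0.179 = 0.134×(air in n12), and the recovery unit passes all air, so air in n3 = air in n12 = 410.1 lb/h.
acetone in n3: m_A = 307×0.821 + (1−0.134)·(1−0.897)·m_A, so m_A = 252.05/0.9108 = 276.73 lb/h.
n12 = (1−0.897)×276.73 + 410.1 = 438.6 lb/h.
Purge n14 = 0.134×438.6 = 58.772 lb/h.

58.77 lb/h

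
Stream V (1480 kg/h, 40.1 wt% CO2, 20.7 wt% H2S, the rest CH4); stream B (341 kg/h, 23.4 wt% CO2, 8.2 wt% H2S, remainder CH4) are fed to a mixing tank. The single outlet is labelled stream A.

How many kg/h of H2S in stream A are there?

334.3 kg/h

H2S out = H2S in = 1480×0.207 + 341×0.082 = 334.32 kg/h.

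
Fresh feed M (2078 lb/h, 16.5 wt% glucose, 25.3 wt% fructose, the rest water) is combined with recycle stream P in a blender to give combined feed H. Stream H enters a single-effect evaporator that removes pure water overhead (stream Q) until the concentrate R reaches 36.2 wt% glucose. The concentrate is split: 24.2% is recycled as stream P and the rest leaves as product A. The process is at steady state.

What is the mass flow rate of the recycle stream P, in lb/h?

Overall glucose balance (none leaves overhead): glucose in fresh feed = glucose in product, i.e. 2078×0.165 = (1−0.242)·R·0.362.
R = 342.87/(0.362×0.758) = 1249.5 lb/h.
Recycle P = 0.242×1249.5 = 302.39 lb/h.

302.4 lb/h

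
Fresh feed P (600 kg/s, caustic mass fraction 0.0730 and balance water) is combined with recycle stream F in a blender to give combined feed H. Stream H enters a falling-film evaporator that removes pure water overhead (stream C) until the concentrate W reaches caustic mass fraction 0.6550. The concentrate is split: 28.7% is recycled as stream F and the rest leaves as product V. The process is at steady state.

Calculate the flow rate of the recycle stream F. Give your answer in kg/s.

26.92 kg/s

Overall caustic balance (none leaves overhead): caustic in fresh feed = caustic in product, i.e. 600×0.073 = (1−0.287)·W·0.655.
W = 43.8/(0.655×0.713) = 93.787 kg/s.
Recycle F = 0.287×93.787 = 26.917 kg/s.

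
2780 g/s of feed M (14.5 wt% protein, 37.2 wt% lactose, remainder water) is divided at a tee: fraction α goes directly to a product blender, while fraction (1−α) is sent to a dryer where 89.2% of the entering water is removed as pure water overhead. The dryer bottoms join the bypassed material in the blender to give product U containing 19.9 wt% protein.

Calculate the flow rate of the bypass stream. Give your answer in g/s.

1029 g/s

All 2780×0.145 = 403.1 g/s of protein reaches U, so U = 403.1/0.199 = 2025.6 g/s and vapour = 754.37 g/s.
The evaporator receives (1−α)·2780 of feed at 0.483 water and removes 0.892 of that water:
0.892×0.483×(1−α)×2780 = 754.37
(1−α) = 754.37/1197.7 = 0.6298;  α = 0.3702.
Bypass flow = 0.3702×2780 = 1029.1 g/s.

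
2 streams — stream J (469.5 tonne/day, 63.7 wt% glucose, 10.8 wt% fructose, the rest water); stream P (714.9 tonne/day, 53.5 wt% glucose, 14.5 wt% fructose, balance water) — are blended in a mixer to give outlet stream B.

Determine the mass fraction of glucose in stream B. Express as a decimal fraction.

0.575

Total flow out = 469.5 + 714.9 = 1184.4 tonne/day.
glucose in = 469.5×0.637 + 714.9×0.535 = 681.54 tonne/day.
glucose mass fraction in B = 681.54/1184.4 = 0.575.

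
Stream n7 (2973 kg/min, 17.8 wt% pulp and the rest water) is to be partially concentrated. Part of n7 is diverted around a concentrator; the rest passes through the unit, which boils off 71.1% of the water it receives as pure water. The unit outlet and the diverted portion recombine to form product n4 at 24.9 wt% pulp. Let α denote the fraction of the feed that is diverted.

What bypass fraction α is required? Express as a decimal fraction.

All 2973×0.178 = 529.19 kg/min of pulp reaches n4, so n4 = 529.19/0.249 = 2125.3 kg/min and vapour = 847.72 kg/min.
The evaporator receives (1−α)·2973 of feed at 0.822 water and removes 0.711 of that water:
0.711×0.822×(1−α)×2973 = 847.72
(1−α) = 847.72/1737.5 = 0.4879;  α = 0.5121.

0.512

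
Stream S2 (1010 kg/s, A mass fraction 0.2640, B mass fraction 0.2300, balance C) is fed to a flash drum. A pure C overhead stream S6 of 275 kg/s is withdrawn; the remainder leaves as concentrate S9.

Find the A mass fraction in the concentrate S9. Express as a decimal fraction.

A is not removed: 1010×0.264 = 266.64 kg/s of A enters S9.
Concentrate = 1010 − 275 = 735 kg/s.
Mass fraction = 266.64/735 = 0.3628.

0.3628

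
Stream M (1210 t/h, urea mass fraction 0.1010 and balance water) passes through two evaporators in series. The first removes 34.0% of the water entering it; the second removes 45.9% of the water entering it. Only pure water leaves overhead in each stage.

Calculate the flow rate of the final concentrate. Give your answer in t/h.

water in feed = 1210×0.899 = 1087.8 t/h.
After stage 1: water left = (1−0.340)×1087.8 = 717.94; stream total = 840.15 t/h.
After stage 2: water left = (1−0.459)×717.94 = 388.41; final concentrate = 510.62 t/h.

510.6 t/h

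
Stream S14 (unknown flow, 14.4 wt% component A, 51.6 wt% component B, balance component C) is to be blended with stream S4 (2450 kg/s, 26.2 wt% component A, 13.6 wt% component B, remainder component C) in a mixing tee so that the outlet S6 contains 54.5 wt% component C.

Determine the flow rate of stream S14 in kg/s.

Let S14 be the unknown flow. Total out = 2450 + S14.
component C balance: 1474.9 + 0.340·S14 = 0.545·(2450 + S14)
(0.340 − 0.545)·S14 = 0.545×2450 − 1474.9 = -139.65
S14 = -139.65 / -0.205 = 681.22 kg/s

681.2 kg/s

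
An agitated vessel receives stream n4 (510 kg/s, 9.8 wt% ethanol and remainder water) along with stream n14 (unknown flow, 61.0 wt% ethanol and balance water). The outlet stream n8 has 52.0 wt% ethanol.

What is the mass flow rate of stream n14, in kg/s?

Let n14 be the unknown flow. Total out = 510 + n14.
ethanol balance: 49.98 + 0.610·n14 = 0.520·(510 + n14)
(0.610 − 0.520)·n14 = 0.520×510 − 49.98 = 215.22
n14 = 215.22 / 0.090 = 2391.3 kg/s

2391 kg/s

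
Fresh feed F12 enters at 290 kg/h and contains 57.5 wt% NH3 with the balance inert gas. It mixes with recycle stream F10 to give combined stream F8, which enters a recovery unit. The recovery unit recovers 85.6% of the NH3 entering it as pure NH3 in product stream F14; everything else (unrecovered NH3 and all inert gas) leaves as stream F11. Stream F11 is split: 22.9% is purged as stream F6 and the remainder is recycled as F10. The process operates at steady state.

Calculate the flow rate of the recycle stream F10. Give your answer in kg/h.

inert gas enters only via F12 and leaves only via the purge: 290×0.425 = 0.229×(inert gas in F11), and the recovery unit passes all inert gas, so inert gas in F8 = inert gas in F11 = 538.21 kg/h.
NH3 in F8: m_A = 290×0.575 + (1−0.229)·(1−0.856)·m_A, so m_A = 166.75/0.8890 = 187.58 kg/h.
F11 = (1−0.856)×187.58 + 538.21 = 565.22 kg/h.
Recycle F10 = (1−0.229)×565.22 = 435.78 kg/h.

435.8 kg/h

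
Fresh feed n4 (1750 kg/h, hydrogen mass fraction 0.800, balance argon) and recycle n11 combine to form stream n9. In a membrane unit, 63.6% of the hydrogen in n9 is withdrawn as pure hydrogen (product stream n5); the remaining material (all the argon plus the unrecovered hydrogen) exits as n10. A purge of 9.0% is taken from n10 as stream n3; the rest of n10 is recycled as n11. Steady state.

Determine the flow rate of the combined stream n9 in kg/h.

5982 kg/h

argon enters only via n4 and leaves only via the purge: 1750×0.200 = 0.090×(argon in n10), and the membrane unit passes all argon, so argon in n9 = argon in n10 = 3888.9 kg/h.
hydrogen in n9: m_A = 1750×0.800 + (1−0.090)·(1−0.636)·m_A, so m_A = 1400/0.6688 = 2093.4 kg/h.
n9 = 2093.4 + 3888.9 = 5982.3 kg/h.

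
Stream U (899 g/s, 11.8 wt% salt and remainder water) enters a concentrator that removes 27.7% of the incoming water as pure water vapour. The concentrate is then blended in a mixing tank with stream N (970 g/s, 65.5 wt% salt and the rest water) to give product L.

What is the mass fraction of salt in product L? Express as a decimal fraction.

0.4495

Vapour removed = 0.277×0.882×899 = 219.64 g/s; concentrate = 679.36 g/s.
salt reaching the mixer = 106.08 (from concentrate) + 970×0.655 = 741.43 g/s.
Product flow = 679.36 + 970 = 1649.4 g/s; salt fraction = 0.4495.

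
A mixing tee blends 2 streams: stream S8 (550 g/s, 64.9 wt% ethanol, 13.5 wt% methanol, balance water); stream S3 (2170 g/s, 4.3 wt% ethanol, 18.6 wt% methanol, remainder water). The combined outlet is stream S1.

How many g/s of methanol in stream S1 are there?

477.9 g/s

methanol out = methanol in = 550×0.135 + 2170×0.186 = 477.87 g/s.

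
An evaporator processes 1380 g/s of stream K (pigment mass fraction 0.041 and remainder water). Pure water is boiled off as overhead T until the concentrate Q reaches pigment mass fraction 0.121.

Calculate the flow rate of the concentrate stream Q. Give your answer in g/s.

467.6 g/s

pigment is conserved: 1380×0.041 = 56.58 g/s all reports to the concentrate.
Concentrate = 56.58/(target fraction) = 467.6 g/s.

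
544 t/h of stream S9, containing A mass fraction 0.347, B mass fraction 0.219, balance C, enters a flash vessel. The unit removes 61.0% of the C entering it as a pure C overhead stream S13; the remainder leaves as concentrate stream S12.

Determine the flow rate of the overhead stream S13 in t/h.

C entering = 544×0.434 = 236.1 t/h; overhead removed = 0.610×236.1 = 144.02 t/h.

144 t/h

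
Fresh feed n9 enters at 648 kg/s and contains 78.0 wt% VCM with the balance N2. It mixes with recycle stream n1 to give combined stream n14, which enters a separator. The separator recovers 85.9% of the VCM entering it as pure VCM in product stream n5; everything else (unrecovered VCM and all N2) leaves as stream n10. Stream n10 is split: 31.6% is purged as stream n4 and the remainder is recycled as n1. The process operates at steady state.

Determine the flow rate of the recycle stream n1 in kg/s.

362.5 kg/s

N2 enters only via n9 and leaves only via the purge: 648×0.220 = 0.316×(N2 in n10), and the separator passes all N2, so N2 in n14 = N2 in n10 = 451.14 kg/s.
VCM in n14: m_A = 648×0.780 + (1−0.316)·(1−0.859)·m_A, so m_A = 505.44/0.9036 = 559.39 kg/s.
n10 = (1−0.859)×559.39 + 451.14 = 530.01 kg/s.
Recycle n1 = (1−0.316)×530.01 = 362.53 kg/s.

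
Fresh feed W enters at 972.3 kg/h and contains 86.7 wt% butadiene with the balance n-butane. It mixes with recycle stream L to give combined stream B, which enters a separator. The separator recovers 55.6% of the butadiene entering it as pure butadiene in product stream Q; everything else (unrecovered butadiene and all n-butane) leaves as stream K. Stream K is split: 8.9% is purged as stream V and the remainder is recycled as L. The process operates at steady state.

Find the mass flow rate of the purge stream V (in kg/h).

n-butane enters only via W and leaves only via the purge: 972.3×0.133 = 0.089×(n-butane in K), and the separator passes all n-butane, so n-butane in B = n-butane in K = 1453 kg/h.
butadiene in B: m_A = 972.3×0.867 + (1−0.089)·(1−0.556)·m_A, so m_A = 842.98/0.5955 = 1415.6 kg/h.
K = (1−0.556)×1415.6 + 1453 = 2081.5 kg/h.
Purge V = 0.089×2081.5 = 185.25 kg/h.

185.3 kg/h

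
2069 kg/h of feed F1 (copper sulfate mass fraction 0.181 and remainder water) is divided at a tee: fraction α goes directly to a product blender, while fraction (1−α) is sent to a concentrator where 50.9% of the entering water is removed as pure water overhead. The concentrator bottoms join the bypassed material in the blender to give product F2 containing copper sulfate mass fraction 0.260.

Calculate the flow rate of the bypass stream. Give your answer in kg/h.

All 2069×0.181 = 374.49 kg/h of copper sulfate reaches F2, so F2 = 374.49/0.260 = 1440.3 kg/h and vapour = 628.66 kg/h.
The evaporator receives (1−α)·2069 of feed at 0.819 water and removes 0.509 of that water:
0.509×0.819×(1−α)×2069 = 628.66
(1−α) = 628.66/862.51 = 0.7289;  α = 0.2711.
Bypass flow = 0.2711×2069 = 560.96 kg/h.

561 kg/h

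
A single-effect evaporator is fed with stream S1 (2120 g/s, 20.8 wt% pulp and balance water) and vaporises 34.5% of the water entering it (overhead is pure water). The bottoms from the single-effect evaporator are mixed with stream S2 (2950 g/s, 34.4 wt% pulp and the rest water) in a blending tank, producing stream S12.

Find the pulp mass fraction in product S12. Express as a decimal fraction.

0.3242

Vapour removed = 0.345×0.792×2120 = 579.27 g/s; concentrate = 1540.7 g/s.
pulp reaching the mixer = 440.96 (from concentrate) + 2950×0.344 = 1455.8 g/s.
Product flow = 1540.7 + 2950 = 4490.7 g/s; pulp fraction = 0.3242.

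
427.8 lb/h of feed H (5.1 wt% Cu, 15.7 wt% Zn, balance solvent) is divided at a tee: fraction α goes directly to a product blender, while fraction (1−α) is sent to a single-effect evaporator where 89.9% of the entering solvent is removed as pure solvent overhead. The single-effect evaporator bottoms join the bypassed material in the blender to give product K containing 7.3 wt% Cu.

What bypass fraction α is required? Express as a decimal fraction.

All 427.8×0.051 = 21.818 lb/h of Cu reaches K, so K = 21.818/0.073 = 298.87 lb/h and vapour = 128.93 lb/h.
The evaporator receives (1−α)·427.8 of feed at 0.792 solvent and removes 0.899 of that solvent:
0.899×0.792×(1−α)×427.8 = 128.93
(1−α) = 128.93/304.6 = 0.4233;  α = 0.5767.

0.577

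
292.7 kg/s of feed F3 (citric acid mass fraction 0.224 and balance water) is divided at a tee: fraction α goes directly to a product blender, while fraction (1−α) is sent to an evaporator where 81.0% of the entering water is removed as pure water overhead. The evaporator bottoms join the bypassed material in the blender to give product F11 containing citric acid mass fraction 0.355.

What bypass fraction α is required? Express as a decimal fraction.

All 292.7×0.224 = 65.565 kg/s of citric acid reaches F11, so F11 = 65.565/0.355 = 184.69 kg/s and vapour = 108.01 kg/s.
The evaporator receives (1−α)·292.7 of feed at 0.776 water and removes 0.810 of that water:
0.810×0.776×(1−α)×292.7 = 108.01
(1−α) = 108.01/183.98 = 0.5871;  α = 0.4129.

0.413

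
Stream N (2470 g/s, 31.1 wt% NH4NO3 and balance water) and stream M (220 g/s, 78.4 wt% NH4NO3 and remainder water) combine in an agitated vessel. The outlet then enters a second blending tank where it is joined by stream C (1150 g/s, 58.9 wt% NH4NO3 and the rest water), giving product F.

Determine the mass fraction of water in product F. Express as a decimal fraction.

Overall, product flow = 3840 g/s.
water in = 2470×0.689 + 220×0.216 + 1150×0.411 = 2222 g/s.
water fraction in F = 0.579.

0.579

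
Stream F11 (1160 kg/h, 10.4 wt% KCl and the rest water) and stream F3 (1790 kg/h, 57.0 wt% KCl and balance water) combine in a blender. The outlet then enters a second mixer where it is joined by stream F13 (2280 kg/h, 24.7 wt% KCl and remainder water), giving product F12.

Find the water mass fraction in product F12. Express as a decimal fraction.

Overall, product flow = 5230 kg/h.
water in = 1160×0.896 + 1790×0.430 + 2280×0.753 = 3525.9 kg/h.
water fraction in F12 = 0.6742.

0.6742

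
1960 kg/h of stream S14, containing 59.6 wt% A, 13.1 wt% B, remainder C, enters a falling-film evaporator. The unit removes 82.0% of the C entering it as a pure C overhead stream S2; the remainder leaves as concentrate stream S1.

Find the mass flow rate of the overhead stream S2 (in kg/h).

C entering = 1960×0.273 = 535.08 kg/h; overhead removed = 0.820×535.08 = 438.77 kg/h.

438.8 kg/h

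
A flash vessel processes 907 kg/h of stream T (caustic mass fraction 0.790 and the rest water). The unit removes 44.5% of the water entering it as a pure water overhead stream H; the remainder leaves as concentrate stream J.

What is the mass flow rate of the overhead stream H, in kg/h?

84.76 kg/h

water entering = 907×0.210 = 190.47 kg/h; overhead removed = 0.445×190.47 = 84.759 kg/h.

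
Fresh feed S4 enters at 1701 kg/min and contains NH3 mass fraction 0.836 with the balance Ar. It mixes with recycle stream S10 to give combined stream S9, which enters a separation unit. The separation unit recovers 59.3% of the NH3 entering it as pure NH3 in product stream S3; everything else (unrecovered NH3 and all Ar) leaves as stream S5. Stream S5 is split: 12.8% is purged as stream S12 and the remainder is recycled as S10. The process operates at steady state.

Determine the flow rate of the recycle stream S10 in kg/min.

Ar enters only via S4 and leaves only via the purge: 1701×0.164 = 0.128×(Ar in S5), and the separation unit passes all Ar, so Ar in S9 = Ar in S5 = 2179.4 kg/min.
NH3 in S9: m_A = 1701×0.836 + (1−0.128)·(1−0.593)·m_A, so m_A = 1422/0.6451 = 2204.4 kg/min.
S5 = (1−0.593)×2204.4 + 2179.4 = 3076.6 kg/min.
Recycle S10 = (1−0.128)×3076.6 = 2682.8 kg/min.

2683 kg/min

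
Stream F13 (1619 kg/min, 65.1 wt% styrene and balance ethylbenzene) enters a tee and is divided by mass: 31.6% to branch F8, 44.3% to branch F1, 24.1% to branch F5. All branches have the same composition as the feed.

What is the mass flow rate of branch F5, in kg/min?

390.2 kg/min

Branch F5 flow = 0.241×1619 = 390.18 kg/min.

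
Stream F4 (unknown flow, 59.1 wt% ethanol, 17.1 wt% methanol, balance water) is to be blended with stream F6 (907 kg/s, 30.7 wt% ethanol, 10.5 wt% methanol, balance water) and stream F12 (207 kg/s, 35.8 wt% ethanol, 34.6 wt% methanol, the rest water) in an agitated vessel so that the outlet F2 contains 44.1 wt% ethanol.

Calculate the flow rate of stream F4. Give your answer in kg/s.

924.8 kg/s

Let F4 be the unknown flow. Total out = 1114 + F4.
ethanol balance: 352.56 + 0.591·F4 = 0.441·(1114 + F4)
(0.591 − 0.441)·F4 = 0.441×1114 − 352.56 = 138.72
F4 = 138.72 / 0.150 = 924.79 kg/s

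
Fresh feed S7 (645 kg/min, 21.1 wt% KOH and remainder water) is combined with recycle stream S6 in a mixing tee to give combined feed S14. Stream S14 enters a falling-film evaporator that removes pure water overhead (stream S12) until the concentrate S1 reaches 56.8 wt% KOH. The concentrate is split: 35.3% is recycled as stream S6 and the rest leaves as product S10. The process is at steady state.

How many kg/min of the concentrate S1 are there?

370.3 kg/min

Overall KOH balance (none leaves overhead): KOH in fresh feed = KOH in product, i.e. 645×0.211 = (1−0.353)·S1·0.568.
S1 = 136.09/(0.568×0.647) = 370.33 kg/min.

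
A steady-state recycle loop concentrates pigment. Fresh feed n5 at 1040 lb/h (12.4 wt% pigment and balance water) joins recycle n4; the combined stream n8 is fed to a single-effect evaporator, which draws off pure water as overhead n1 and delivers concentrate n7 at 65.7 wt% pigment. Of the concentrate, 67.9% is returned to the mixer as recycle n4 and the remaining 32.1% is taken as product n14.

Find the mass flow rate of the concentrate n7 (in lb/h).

611.5 lb/h

Overall pigment balance (none leaves overhead): pigment in fresh feed = pigment in product, i.e. 1040×0.124 = (1−0.679)·n7·0.657.
n7 = 128.96/(0.657×0.321) = 611.48 lb/h.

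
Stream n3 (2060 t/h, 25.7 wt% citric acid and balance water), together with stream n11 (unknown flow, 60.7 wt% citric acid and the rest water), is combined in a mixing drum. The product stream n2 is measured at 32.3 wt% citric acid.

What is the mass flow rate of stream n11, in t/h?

Let n11 be the unknown flow. Total out = 2060 + n11.
citric acid balance: 529.42 + 0.607·n11 = 0.323·(2060 + n11)
(0.607 − 0.323)·n11 = 0.323×2060 − 529.42 = 135.96
n11 = 135.96 / 0.284 = 478.73 t/h

478.7 t/h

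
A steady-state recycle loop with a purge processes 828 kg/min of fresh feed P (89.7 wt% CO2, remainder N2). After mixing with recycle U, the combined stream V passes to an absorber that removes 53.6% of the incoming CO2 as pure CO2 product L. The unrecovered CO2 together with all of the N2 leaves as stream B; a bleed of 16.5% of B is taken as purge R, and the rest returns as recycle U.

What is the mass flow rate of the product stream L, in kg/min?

CO2 in V: m_A = 828×0.897 + (1−0.165)·(1−0.536)·m_A, so m_A = 742.72/0.6126 = 1212.5 kg/min.
Product L = 0.536×1212.5 = 649.89 kg/min.

649.9 kg/min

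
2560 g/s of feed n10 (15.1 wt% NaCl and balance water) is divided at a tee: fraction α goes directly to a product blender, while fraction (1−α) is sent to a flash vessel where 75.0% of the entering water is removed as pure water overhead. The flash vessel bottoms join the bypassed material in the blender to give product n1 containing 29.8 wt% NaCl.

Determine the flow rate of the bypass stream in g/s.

576.8 g/s

All 2560×0.151 = 386.56 g/s of NaCl reaches n1, so n1 = 386.56/0.298 = 1297.2 g/s and vapour = 1262.8 g/s.
The evaporator receives (1−α)·2560 of feed at 0.849 water and removes 0.750 of that water:
0.750×0.849×(1−α)×2560 = 1262.8
(1−α) = 1262.8/1630.1 = 0.7747;  α = 0.2253.
Bypass flow = 0.2253×2560 = 576.77 g/s.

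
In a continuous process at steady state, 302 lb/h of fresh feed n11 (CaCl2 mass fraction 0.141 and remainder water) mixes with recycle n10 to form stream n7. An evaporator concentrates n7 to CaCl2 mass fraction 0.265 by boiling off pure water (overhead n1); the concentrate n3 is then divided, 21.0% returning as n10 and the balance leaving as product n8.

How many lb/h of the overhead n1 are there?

141.3 lb/h

Overall CaCl2 balance (none leaves overhead): CaCl2 in fresh feed = CaCl2 in product, i.e. 302×0.141 = (1−0.210)·n3·0.265.
n3 = 42.582/(0.265×0.790) = 203.4 lb/h.
Recycle n10 = 0.210×203.4 = 42.714 lb/h.
Combined feed n7 = 302 + 42.714 = 344.71 lb/h.
Overhead n1 = n7 − n3 = 344.71 − 203.4 = 141.31 lb/h.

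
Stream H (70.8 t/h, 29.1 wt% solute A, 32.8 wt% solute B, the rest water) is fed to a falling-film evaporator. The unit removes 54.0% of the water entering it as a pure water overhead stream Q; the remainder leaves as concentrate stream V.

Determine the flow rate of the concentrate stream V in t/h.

water entering = 70.8×0.381 = 26.975 t/h; overhead removed = 0.540×26.975 = 14.566 t/h.
Concentrate = 70.8 − 14.566 = 56.234 t/h.

56.23 t/h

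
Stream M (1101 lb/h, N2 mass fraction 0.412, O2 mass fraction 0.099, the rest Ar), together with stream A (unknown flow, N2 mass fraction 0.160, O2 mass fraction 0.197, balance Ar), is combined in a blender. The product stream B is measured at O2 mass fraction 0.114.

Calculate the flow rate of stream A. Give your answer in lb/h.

199 lb/h

Let A be the unknown flow. Total out = 1101 + A.
O2 balance: 109 + 0.197·A = 0.114·(1101 + A)
(0.197 − 0.114)·A = 0.114×1101 − 109 = 16.515
A = 16.515 / 0.083 = 198.98 lb/h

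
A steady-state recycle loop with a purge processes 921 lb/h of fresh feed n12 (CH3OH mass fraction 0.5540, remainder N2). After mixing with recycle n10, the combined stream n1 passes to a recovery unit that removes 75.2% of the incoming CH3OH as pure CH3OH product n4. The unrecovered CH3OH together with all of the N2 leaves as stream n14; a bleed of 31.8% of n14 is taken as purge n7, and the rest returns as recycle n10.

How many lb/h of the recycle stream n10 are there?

N2 enters only via n12 and leaves only via the purge: 921×0.446 = 0.318×(N2 in n14), and the recovery unit passes all N2, so N2 in n1 = N2 in n14 = 1291.7 lb/h.
CH3OH in n1: m_A = 921×0.554 + (1−0.318)·(1−0.752)·m_A, so m_A = 510.23/0.8309 = 614.1 lb/h.
n14 = (1−0.752)×614.1 + 1291.7 = 1444 lb/h.
Recycle n10 = (1−0.318)×1444 = 984.82 lb/h.

984.8 lb/h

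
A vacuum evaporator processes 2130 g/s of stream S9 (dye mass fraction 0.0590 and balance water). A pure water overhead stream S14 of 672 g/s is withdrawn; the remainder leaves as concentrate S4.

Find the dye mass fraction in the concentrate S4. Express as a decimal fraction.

dye is not removed: 2130×0.059 = 125.67 g/s of dye enters S4.
Concentrate = 2130 − 672 = 1458 g/s.
Mass fraction = 125.67/1458 = 0.0862.

0.0862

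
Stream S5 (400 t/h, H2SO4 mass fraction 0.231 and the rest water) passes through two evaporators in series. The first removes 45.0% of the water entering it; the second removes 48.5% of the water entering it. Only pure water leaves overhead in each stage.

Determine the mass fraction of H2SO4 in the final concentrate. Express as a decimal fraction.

0.515

water in feed = 400×0.769 = 307.6 t/h.
After stage 1: water left = (1−0.450)×307.6 = 169.18; stream total = 261.58 t/h.
After stage 2: water left = (1−0.485)×169.18 = 87.128; final concentrate = 179.53 t/h.
H2SO4 fraction = 92.4/179.53 = 0.515.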